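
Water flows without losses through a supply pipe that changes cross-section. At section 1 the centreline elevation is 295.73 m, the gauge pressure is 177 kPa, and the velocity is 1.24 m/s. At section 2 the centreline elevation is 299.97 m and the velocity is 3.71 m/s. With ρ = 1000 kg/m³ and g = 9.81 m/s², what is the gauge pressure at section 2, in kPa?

P₂ ≈ 129 kPa

Pressure head at 1: ψ₁ = P₁/(ρg) = 177×1000 / (1000 × 9.81) = 18.04 m.
Velocity heads: v₁²/2g = 1.24²/19.62 = 0.078 m; v₂²/2g = 3.71²/19.62 = 0.702 m.
Total head H = z₁ + ψ₁ + v₁²/2g = 295.73 + 18.04 + 0.078 = 313.85 m.
ψ₂ = H − z₂ − v₂²/2g = 313.85 − 299.97 − 0.702 = 13.18 m.
P₂ = ρgψ₂ = 1000 × 9.81 × 13.18 ≈ 129 kPa.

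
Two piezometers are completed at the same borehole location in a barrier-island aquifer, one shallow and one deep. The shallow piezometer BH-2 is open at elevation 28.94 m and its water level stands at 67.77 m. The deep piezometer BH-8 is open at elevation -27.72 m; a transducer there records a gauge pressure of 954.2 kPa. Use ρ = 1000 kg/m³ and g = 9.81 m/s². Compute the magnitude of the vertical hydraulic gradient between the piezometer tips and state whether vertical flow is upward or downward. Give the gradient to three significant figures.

Total head at BH-2: h = 67.77 m (water level in the standpipe).
Pressure head at BH-8: ψ = P/(ρg) = 954.2×1000 / (1000 × 9.81) = 97.27 m.
Total head at BH-8: h = z + ψ = -27.72 + 97.27 = 69.55 m.
Δh = h(BH-2) − h(BH-8) = 67.77 − 69.55 = -1.78 m.
Vertical separation Δz = 28.94 − (-27.72) = 56.66 m.
|i_v| = |Δh| / Δz = 1.78 / 56.66 = 0.0314.
Head is higher in the deep piezometer, so vertical flow is upward (discharge condition).

|i_v| ≈ 0.0314; vertical flow is upward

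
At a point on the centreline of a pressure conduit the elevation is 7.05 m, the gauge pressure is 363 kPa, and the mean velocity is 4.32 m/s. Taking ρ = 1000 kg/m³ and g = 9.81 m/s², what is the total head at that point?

Pressure head ψ = P/(ρg) = 363×1000 / (1000 × 9.81) = 37.00 m.
Velocity head = v²/(2g) = 4.32² / (2 × 9.81) = 0.951 m.
h = z + ψ + v²/(2g) = 7.05 + 37.00 + 0.951 = 45.00 m.

h ≈ 45.00 m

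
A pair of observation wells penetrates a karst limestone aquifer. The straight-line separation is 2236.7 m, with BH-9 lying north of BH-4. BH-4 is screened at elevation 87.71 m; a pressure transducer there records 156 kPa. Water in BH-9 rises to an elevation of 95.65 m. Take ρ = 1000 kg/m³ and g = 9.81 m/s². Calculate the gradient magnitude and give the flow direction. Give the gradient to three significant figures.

i ≈ 0.00356; groundwater flows toward the north

Pressure head at BH-4: ψ = P/(ρg) = 156×1000 / (1000 × 9.81) = 15.90 m.
Total head at BH-4: h = z + ψ = 87.71 + 15.90 = 103.61 m.
Total head at BH-9: h = 95.65 m (water level in the piezometer is the total head).
Head difference: h(BH-4) − h(BH-9) = 103.61 − 95.65 = 7.96 m.
Hydraulic gradient: i = |Δh| / L = 7.96 / 2236.7 = 0.00356.
Flow is from higher to lower head: from BH-4 toward BH-9, i.e. toward the north.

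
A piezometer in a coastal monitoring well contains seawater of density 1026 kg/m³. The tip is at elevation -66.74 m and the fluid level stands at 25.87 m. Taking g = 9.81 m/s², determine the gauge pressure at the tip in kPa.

P ≈ 932 kPa

Pressure head ψ = h − z = 25.87 − (-66.74) = 92.61 m.
P = ρgψ = 1026 × 9.81 × 92.61 = 932125 Pa ≈ 932 kPa.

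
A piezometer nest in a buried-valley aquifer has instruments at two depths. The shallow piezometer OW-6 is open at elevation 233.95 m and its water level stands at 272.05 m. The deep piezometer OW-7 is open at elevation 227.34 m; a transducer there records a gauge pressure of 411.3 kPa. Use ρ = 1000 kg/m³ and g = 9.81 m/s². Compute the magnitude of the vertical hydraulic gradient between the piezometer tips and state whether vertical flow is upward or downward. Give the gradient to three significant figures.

|i_v| ≈ 0.421; vertical flow is downward

Total head at OW-6: h = 272.05 m (water level in the standpipe).
Pressure head at OW-7: ψ = P/(ρg) = 411.3×1000 / (1000 × 9.81) = 41.93 m.
Total head at OW-7: h = z + ψ = 227.34 + 41.93 = 269.27 m.
Δh = h(OW-6) − h(OW-7) = 272.05 − 269.27 = 2.78 m.
Vertical separation Δz = 233.95 − 227.34 = 6.61 m.
|i_v| = |Δh| / Δz = 2.78 / 6.61 = 0.421.
Head is higher in the shallow piezometer, so vertical flow is downward (recharge condition).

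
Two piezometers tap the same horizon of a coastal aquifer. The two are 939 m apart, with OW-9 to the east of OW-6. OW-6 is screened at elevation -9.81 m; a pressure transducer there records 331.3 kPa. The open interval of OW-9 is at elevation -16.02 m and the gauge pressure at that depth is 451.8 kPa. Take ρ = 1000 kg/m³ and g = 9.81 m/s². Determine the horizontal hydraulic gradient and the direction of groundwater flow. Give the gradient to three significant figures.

i ≈ 0.00647; groundwater flows toward the west

Pressure head at OW-6: ψ = P/(ρg) = 331.3×1000 / (1000 × 9.81) = 33.77 m.
Total head at OW-6: h = z + ψ = -9.81 + 33.77 = 23.96 m.
Pressure head at OW-9: ψ = P/(ρg) = 451.8×1000 / (1000 × 9.81) = 46.06 m.
Total head at OW-9: h = z + ψ = -16.02 + 46.06 = 30.04 m.
Head difference: h(OW-6) − h(OW-9) = 23.96 − 30.04 = -6.08 m.
Hydraulic gradient: i = |Δh| / L = 6.08 / 939 = 0.00647.
Flow is from higher to lower head: from OW-9 toward OW-6, i.e. toward the west.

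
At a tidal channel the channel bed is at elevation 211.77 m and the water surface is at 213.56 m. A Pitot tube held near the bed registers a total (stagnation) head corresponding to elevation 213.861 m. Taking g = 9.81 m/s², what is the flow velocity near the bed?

Near the bed, under hydrostatic conditions, the piezometric head (z + ψ) equals the free-surface elevation, 213.56 m.
Velocity head = total − piezometric = 213.861 − 213.56 = 0.301 m.
v = √(2g·h_v) = √(2 × 9.81 × 0.301) = 2.43 m/s.

v ≈ 2.43 m/s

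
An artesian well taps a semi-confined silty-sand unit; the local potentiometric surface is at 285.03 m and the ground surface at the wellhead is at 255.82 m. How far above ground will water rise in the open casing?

Water rises to the potentiometric surface, so the rise above ground = 285.03 − 255.82 = 29.21 m.

≈ 29.21 m above ground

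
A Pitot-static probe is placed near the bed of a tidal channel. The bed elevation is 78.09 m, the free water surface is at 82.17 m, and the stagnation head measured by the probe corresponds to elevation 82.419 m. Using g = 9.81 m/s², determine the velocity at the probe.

Near the bed, under hydrostatic conditions, the piezometric head (z + ψ) equals the free-surface elevation, 82.17 m.
Velocity head = total − piezometric = 82.419 − 82.17 = 0.249 m.
v = √(2g·h_v) = √(2 × 9.81 × 0.249) = 2.21 m/s.

v ≈ 2.21 m/s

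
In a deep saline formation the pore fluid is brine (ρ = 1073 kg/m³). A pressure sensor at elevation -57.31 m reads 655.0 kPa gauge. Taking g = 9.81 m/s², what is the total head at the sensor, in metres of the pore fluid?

h ≈ 4.92 m

ψ = P/(ρg) = 655.0×1000 / (1073 × 9.81) = 62.23 m.
h = z + ψ = -57.31 + 62.23 = 4.92 m.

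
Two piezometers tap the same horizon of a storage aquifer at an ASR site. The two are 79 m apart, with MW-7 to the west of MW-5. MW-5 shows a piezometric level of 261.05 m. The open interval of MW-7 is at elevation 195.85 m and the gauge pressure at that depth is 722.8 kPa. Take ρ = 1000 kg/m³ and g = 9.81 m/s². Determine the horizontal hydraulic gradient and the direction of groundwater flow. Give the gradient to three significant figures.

i ≈ 0.107; groundwater flows toward the east

Total head at MW-5: h = 261.05 m (water level in the piezometer is the total head).
Pressure head at MW-7: ψ = P/(ρg) = 722.8×1000 / (1000 × 9.81) = 73.68 m.
Total head at MW-7: h = z + ψ = 195.85 + 73.68 = 269.53 m.
Head difference: h(MW-5) − h(MW-7) = 261.05 − 269.53 = -8.48 m.
Hydraulic gradient: i = |Δh| / L = 8.48 / 79 = 0.107.
Flow is from higher to lower head: from MW-7 toward MW-5, i.e. toward the east.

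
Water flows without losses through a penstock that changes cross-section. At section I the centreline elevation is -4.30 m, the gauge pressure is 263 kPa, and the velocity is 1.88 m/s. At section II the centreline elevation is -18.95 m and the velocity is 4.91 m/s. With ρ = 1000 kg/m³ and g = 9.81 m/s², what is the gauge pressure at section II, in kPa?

P₂ ≈ 396 kPa

Pressure head at I: ψ₁ = P₁/(ρg) = 263×1000 / (1000 × 9.81) = 26.81 m.
Velocity heads: v₁²/2g = 1.88²/19.62 = 0.180 m; v₂²/2g = 4.91²/19.62 = 1.229 m.
Total head H = z₁ + ψ₁ + v₁²/2g = -4.30 + 26.81 + 0.180 = 22.69 m.
ψ₂ = H − z₂ − v₂²/2g = 22.69 − (-18.95) − 1.229 = 40.41 m.
P₂ = ρgψ₂ = 1000 × 9.81 × 40.41 ≈ 396 kPa.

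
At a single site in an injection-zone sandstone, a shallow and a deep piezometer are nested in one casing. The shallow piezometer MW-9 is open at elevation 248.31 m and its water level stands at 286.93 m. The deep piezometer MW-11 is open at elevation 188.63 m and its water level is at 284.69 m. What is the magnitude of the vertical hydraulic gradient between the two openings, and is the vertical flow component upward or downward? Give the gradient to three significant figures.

Total head at MW-9: h = 286.93 m (water level in the standpipe).
Total head at MW-11: h = 284.69 m.
Δh = h(MW-9) − h(MW-11) = 286.93 − 284.69 = 2.24 m.
Vertical separation Δz = 248.31 − 188.63 = 59.68 m.
|i_v| = |Δh| / Δz = 2.24 / 59.68 = 0.0375.
Head is higher in the shallow piezometer, so vertical flow is downward (recharge condition).

|i_v| ≈ 0.0375; vertical flow is downward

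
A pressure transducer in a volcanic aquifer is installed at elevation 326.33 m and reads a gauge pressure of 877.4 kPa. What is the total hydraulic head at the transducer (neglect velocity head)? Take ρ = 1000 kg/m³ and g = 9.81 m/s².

ψ = P/(ρg) = 877.4×1000 / (1000 × 9.81) = 89.44 m.
h = z + ψ = 326.33 + 89.44 = 415.77 m.

h ≈ 415.77 m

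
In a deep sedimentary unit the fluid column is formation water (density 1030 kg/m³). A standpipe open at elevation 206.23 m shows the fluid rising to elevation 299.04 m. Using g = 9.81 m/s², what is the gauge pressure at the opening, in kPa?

P ≈ 938 kPa

Pressure head ψ = h − z = 299.04 − 206.23 = 92.81 m.
P = ρgψ = 1030 × 9.81 × 92.81 = 937780 Pa ≈ 938 kPa.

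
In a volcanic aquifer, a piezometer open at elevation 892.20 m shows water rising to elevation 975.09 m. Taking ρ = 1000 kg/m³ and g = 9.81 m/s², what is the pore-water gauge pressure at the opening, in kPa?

P ≈ 813 kPa

Pressure head ψ = h − z = 975.09 − 892.20 = 82.89 m.
P = ρgψ = 1000 × 9.81 × 82.89 = 813151 Pa ≈ 813 kPa.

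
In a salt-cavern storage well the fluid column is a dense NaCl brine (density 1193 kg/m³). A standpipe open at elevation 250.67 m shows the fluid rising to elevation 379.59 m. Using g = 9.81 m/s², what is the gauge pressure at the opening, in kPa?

Pressure head ψ = h − z = 379.59 − 250.67 = 128.92 m.
P = ρgψ = 1193 × 9.81 × 128.92 = 1508793 Pa ≈ 1510 kPa.

P ≈ 1510 kPa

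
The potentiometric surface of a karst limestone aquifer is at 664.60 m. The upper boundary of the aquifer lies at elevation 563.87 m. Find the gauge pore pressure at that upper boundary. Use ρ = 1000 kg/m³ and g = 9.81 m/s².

Pressure head at the aquifer top: ψ = h − z = 664.60 − 563.87 = 100.73 m.
P = ρgψ = 1000 × 9.81 × 100.73 = 988161 Pa ≈ 988 kPa.

P ≈ 988 kPa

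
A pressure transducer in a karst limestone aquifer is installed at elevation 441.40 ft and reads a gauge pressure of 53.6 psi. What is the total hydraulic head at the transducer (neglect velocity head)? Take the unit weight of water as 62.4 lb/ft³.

ψ = 144·P/γ = 144 × 53.6 / 62.4 = 123.69 ft.
h = z + ψ = 441.40 + 123.69 = 565.09 ft.

h ≈ 565.09 ft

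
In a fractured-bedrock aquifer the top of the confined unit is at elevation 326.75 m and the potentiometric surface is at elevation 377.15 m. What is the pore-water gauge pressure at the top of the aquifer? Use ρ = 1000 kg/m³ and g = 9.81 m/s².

P ≈ 494 kPa

Pressure head at the aquifer top: ψ = h − z = 377.15 − 326.75 = 50.40 m.
P = ρgψ = 1000 × 9.81 × 50.40 = 494424 Pa ≈ 494 kPa.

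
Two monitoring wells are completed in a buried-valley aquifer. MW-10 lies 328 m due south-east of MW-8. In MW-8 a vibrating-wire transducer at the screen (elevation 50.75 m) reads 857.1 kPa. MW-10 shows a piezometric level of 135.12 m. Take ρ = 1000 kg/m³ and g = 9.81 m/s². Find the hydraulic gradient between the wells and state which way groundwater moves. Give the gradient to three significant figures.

i ≈ 0.00915; groundwater flows toward the south-east

Pressure head at MW-8: ψ = P/(ρg) = 857.1×1000 / (1000 × 9.81) = 87.37 m.
Total head at MW-8: h = z + ψ = 50.75 + 87.37 = 138.12 m.
Total head at MW-10: h = 135.12 m (water level in the piezometer is the total head).
Head difference: h(MW-8) − h(MW-10) = 138.12 − 135.12 = 3.00 m.
Hydraulic gradient: i = |Δh| / L = 3.00 / 328 = 0.00915.
Flow is from higher to lower head: from MW-8 toward MW-10, i.e. toward the south-east.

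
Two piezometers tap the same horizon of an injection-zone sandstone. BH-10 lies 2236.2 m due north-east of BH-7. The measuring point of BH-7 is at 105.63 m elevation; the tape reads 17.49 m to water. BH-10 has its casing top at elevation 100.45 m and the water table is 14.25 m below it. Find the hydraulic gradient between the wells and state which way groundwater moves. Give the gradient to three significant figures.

i ≈ 0.000868; groundwater flows toward the north-east

Total head at BH-7: h = 105.63 − 17.49 = 88.14 m.
Total head at BH-10: h = 100.45 − 14.25 = 86.20 m.
Head difference: h(BH-7) − h(BH-10) = 88.14 − 86.20 = 1.94 m.
Hydraulic gradient: i = |Δh| / L = 1.94 / 2236.2 = 0.000868.
Flow is from higher to lower head: from BH-7 toward BH-10, i.e. toward the north-east.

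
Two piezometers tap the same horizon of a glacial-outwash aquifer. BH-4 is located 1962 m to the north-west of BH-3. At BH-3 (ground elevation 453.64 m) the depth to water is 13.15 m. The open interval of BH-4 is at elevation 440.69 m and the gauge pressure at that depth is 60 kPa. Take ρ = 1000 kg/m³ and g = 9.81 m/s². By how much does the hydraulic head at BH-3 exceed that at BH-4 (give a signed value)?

Total head at BH-3: h = 453.64 − 13.15 = 440.49 m.
Pressure head at BH-4: ψ = P/(ρg) = 60×1000 / (1000 × 9.81) = 6.12 m.
Total head at BH-4: h = z + ψ = 440.69 + 6.12 = 446.81 m.
Head difference: h(BH-3) − h(BH-4) = 440.49 − 446.81 = -6.32 m.

Δh ≈ -6.32 m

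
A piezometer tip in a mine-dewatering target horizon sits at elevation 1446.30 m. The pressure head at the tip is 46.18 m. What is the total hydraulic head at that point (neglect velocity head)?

h ≈ 1492.48 m

h = z + ψ = 1446.30 + 46.18 = 1492.48 m.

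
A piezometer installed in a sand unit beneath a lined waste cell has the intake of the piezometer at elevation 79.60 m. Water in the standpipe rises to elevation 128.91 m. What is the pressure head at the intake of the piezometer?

ψ ≈ 49.31 m

Total head h = 128.91 m (the water-surface elevation in the piezometer).
Pressure head ψ = h − z = 128.91 − 79.60 = 49.31 m.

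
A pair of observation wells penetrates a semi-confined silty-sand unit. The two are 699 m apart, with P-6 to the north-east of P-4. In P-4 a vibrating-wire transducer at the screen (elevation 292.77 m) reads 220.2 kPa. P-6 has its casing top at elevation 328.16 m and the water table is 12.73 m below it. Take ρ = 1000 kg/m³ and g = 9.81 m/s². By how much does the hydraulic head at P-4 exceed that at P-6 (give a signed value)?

Δh ≈ -0.21 m

Pressure head at P-4: ψ = P/(ρg) = 220.2×1000 / (1000 × 9.81) = 22.45 m.
Total head at P-4: h = z + ψ = 292.77 + 22.45 = 315.22 m.
Total head at P-6: h = 328.16 − 12.73 = 315.43 m.
Head difference: h(P-4) − h(P-6) = 315.22 − 315.43 = -0.21 m.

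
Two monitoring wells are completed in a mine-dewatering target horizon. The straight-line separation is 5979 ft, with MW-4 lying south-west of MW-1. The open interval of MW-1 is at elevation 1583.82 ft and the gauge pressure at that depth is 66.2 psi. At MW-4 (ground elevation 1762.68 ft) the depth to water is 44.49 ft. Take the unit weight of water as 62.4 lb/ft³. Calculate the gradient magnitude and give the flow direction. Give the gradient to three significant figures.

Pressure head at MW-1: ψ = 144·P/γ = 144 × 66.2 / 62.4 = 152.77 ft.
Total head at MW-1: h = z + ψ = 1583.82 + 152.77 = 1736.59 ft.
Total head at MW-4: h = 1762.68 − 44.49 = 1718.19 ft.
Head difference: h(MW-1) − h(MW-4) = 1736.59 − 1718.19 = 18.40 ft.
Hydraulic gradient: i = |Δh| / L = 18.40 / 5979 = 0.00308.
Flow is from higher to lower head: from MW-1 toward MW-4, i.e. toward the south-west.

i ≈ 0.00308; groundwater flows toward the south-west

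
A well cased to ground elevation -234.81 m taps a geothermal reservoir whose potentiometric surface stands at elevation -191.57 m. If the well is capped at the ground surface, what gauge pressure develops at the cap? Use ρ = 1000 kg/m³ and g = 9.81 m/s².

P ≈ 424 kPa

Head above the cap: Δh = -191.57 − (-234.81) = 43.24 m.
P = ρgΔh = 1000 × 9.81 × 43.24 = 424184 Pa ≈ 424 kPa.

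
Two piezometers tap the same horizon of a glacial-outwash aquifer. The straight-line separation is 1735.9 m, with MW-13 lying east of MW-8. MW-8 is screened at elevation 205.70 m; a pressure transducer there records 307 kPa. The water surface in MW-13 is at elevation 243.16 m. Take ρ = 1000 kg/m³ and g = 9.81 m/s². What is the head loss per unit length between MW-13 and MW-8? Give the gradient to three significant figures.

i ≈ 0.00355 m/m

Pressure head at MW-8: ψ = P/(ρg) = 307×1000 / (1000 × 9.81) = 31.29 m.
Total head at MW-8: h = z + ψ = 205.70 + 31.29 = 236.99 m.
Total head at MW-13: h = 243.16 m (water level in the piezometer is the total head).
Head difference: h(MW-8) − h(MW-13) = 236.99 − 243.16 = -6.17 m.
Hydraulic gradient: i = |Δh| / L = 6.17 / 1735.9 = 0.00355.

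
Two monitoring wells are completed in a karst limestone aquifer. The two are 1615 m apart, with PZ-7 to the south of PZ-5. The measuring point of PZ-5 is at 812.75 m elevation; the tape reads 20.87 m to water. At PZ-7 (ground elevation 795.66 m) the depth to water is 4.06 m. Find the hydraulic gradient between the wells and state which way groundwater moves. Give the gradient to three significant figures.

Total head at PZ-5: h = 812.75 − 20.87 = 791.88 m.
Total head at PZ-7: h = 795.66 − 4.06 = 791.60 m.
Head difference: h(PZ-5) − h(PZ-7) = 791.88 − 791.60 = 0.28 m.
Hydraulic gradient: i = |Δh| / L = 0.28 / 1615 = 0.000173.
Flow is from higher to lower head: from PZ-5 toward PZ-7, i.e. toward the south.

i ≈ 0.000173; groundwater flows toward the south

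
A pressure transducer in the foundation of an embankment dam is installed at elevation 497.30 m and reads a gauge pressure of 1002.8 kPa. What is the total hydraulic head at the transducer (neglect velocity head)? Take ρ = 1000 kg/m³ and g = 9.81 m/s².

ψ = P/(ρg) = 1002.8×1000 / (1000 × 9.81) = 102.22 m.
h = z + ψ = 497.30 + 102.22 = 599.52 m.

h ≈ 599.52 m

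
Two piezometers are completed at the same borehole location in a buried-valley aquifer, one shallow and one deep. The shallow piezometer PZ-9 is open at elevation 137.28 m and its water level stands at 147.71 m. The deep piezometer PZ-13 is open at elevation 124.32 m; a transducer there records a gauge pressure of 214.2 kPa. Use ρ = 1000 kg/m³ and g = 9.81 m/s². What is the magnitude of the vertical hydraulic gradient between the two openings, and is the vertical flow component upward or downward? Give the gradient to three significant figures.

|i_v| ≈ 0.120; vertical flow is downward

Total head at PZ-9: h = 147.71 m (water level in the standpipe).
Pressure head at PZ-13: ψ = P/(ρg) = 214.2×1000 / (1000 × 9.81) = 21.83 m.
Total head at PZ-13: h = z + ψ = 124.32 + 21.83 = 146.15 m.
Δh = h(PZ-9) − h(PZ-13) = 147.71 − 146.15 = 1.56 m.
Vertical separation Δz = 137.28 − 124.32 = 12.96 m.
|i_v| = |Δh| / Δz = 1.56 / 12.96 = 0.120.
Head is higher in the shallow piezometer, so vertical flow is downward (recharge condition).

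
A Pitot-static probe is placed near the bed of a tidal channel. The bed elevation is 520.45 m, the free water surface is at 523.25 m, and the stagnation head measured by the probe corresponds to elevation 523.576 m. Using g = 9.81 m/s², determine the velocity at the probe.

Near the bed, under hydrostatic conditions, the piezometric head (z + ψ) equals the free-surface elevation, 523.25 m.
Velocity head = total − piezometric = 523.576 − 523.25 = 0.326 m.
v = √(2g·h_v) = √(2 × 9.81 × 0.326) = 2.53 m/s.

v ≈ 2.53 m/s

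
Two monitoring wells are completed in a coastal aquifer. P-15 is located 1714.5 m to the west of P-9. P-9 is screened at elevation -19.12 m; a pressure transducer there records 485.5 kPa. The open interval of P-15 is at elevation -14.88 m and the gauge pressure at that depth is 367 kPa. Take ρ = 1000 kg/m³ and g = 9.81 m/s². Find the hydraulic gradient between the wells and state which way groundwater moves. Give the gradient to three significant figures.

Pressure head at P-9: ψ = P/(ρg) = 485.5×1000 / (1000 × 9.81) = 49.49 m.
Total head at P-9: h = z + ψ = -19.12 + 49.49 = 30.37 m.
Pressure head at P-15: ψ = P/(ρg) = 367×1000 / (1000 × 9.81) = 37.41 m.
Total head at P-15: h = z + ψ = -14.88 + 37.41 = 22.53 m.
Head difference: h(P-9) − h(P-15) = 30.37 − 22.53 = 7.84 m.
Hydraulic gradient: i = |Δh| / L = 7.84 / 1714.5 = 0.00457.
Flow is from higher to lower head: from P-9 toward P-15, i.e. toward the west.

i ≈ 0.00457; groundwater flows toward the west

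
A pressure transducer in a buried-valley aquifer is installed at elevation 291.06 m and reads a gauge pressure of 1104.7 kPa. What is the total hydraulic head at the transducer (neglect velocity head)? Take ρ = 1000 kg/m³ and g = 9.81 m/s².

ψ = P/(ρg) = 1104.7×1000 / (1000 × 9.81) = 112.61 m.
h = z + ψ = 291.06 + 112.61 = 403.67 m.

h ≈ 403.67 m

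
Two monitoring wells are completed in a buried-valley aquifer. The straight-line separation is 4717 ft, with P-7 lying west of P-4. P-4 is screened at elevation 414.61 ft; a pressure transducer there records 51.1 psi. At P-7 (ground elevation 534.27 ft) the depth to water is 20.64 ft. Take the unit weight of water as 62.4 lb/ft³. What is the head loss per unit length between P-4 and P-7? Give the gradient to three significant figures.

Pressure head at P-4: ψ = 144·P/γ = 144 × 51.1 / 62.4 = 117.92 ft.
Total head at P-4: h = z + ψ = 414.61 + 117.92 = 532.53 ft.
Total head at P-7: h = 534.27 − 20.64 = 513.63 ft.
Head difference: h(P-4) − h(P-7) = 532.53 − 513.63 = 18.90 ft.
Hydraulic gradient: i = |Δh| / L = 18.90 / 4717 = 0.00401.

i ≈ 0.00401 ft/ft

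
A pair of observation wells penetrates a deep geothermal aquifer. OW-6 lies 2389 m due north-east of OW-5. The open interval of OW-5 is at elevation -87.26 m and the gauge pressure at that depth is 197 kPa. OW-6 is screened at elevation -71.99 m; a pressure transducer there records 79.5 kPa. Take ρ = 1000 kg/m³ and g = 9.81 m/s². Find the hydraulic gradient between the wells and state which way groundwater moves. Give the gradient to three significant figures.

Pressure head at OW-5: ψ = P/(ρg) = 197×1000 / (1000 × 9.81) = 20.08 m.
Total head at OW-5: h = z + ψ = -87.26 + 20.08 = -67.18 m.
Pressure head at OW-6: ψ = P/(ρg) = 79.5×1000 / (1000 × 9.81) = 8.10 m.
Total head at OW-6: h = z + ψ = -71.99 + 8.10 = -63.89 m.
Head difference: h(OW-5) − h(OW-6) = -67.18 − (-63.89) = -3.29 m.
Hydraulic gradient: i = |Δh| / L = 3.29 / 2389 = 0.00138.
Flow is from higher to lower head: from OW-6 toward OW-5, i.e. toward the south-west.

i ≈ 0.00138; groundwater flows toward the south-west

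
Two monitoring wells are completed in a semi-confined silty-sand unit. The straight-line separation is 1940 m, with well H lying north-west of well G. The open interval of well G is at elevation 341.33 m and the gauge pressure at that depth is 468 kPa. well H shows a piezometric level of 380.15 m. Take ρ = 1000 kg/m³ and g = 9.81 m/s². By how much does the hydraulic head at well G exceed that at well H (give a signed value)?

Pressure head at well G: ψ = P/(ρg) = 468×1000 / (1000 × 9.81) = 47.71 m.
Total head at well G: h = z + ψ = 341.33 + 47.71 = 389.04 m.
Total head at well H: h = 380.15 m (water level in the piezometer is the total head).
Head difference: h(well G) − h(well H) = 389.04 − 380.15 = 8.89 m.

Δh ≈ 8.89 m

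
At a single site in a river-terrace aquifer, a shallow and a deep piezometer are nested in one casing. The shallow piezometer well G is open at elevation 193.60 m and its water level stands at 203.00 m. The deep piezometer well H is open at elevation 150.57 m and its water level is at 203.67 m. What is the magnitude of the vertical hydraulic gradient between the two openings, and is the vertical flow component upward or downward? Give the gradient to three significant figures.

Total head at well G: h = 203.00 m (water level in the standpipe).
Total head at well H: h = 203.67 m.
Δh = h(well G) − h(well H) = 203.00 − 203.67 = -0.67 m.
Vertical separation Δz = 193.60 − 150.57 = 43.03 m.
|i_v| = |Δh| / Δz = 0.67 / 43.03 = 0.0156.
Head is higher in the deep piezometer, so vertical flow is upward (discharge condition).

|i_v| ≈ 0.0156; vertical flow is upward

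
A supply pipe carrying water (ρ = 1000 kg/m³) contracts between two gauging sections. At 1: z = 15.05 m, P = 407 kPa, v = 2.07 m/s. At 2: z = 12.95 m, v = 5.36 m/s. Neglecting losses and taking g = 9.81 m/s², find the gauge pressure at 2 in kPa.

Pressure head at 1: ψ₁ = P₁/(ρg) = 407×1000 / (1000 × 9.81) = 41.49 m.
Velocity heads: v₁²/2g = 2.07²/19.62 = 0.218 m; v₂²/2g = 5.36²/19.62 = 1.464 m.
Total head H = z₁ + ψ₁ + v₁²/2g = 15.05 + 41.49 + 0.218 = 56.76 m.
ψ₂ = H − z₂ − v₂²/2g = 56.76 − 12.95 − 1.464 = 42.35 m.
P₂ = ρgψ₂ = 1000 × 9.81 × 42.35 ≈ 415 kPa.

P₂ ≈ 415 kPa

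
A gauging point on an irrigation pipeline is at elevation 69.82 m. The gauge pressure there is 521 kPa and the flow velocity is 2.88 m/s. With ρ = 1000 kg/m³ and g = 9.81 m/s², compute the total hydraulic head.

Pressure head ψ = P/(ρg) = 521×1000 / (1000 × 9.81) = 53.11 m.
Velocity head = v²/(2g) = 2.88² / (2 × 9.81) = 0.423 m.
h = z + ψ + v²/(2g) = 69.82 + 53.11 + 0.423 = 123.35 m.

h ≈ 123.35 m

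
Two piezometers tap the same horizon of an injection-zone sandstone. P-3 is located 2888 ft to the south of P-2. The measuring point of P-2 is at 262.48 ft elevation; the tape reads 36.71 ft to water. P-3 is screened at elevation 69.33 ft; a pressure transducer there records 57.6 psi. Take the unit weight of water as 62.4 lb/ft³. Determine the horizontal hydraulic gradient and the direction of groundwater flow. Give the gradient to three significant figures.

i ≈ 0.00814; groundwater flows toward the south

Total head at P-2: h = 262.48 − 36.71 = 225.77 ft.
Pressure head at P-3: ψ = 144·P/γ = 144 × 57.6 / 62.4 = 132.92 ft.
Total head at P-3: h = z + ψ = 69.33 + 132.92 = 202.25 ft.
Head difference: h(P-2) − h(P-3) = 225.77 − 202.25 = 23.52 ft.
Hydraulic gradient: i = |Δh| / L = 23.52 / 2888 = 0.00814.
Flow is from higher to lower head: from P-2 toward P-3, i.e. toward the south.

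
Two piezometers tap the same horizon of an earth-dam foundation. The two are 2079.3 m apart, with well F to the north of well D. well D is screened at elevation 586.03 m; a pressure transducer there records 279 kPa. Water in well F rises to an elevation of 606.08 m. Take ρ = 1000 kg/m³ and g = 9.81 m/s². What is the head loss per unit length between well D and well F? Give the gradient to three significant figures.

Pressure head at well D: ψ = P/(ρg) = 279×1000 / (1000 × 9.81) = 28.44 m.
Total head at well D: h = z + ψ = 586.03 + 28.44 = 614.47 m.
Total head at well F: h = 606.08 m (water level in the piezometer is the total head).
Head difference: h(well D) − h(well F) = 614.47 − 606.08 = 8.39 m.
Hydraulic gradient: i = |Δh| / L = 8.39 / 2079.3 = 0.00404.

i ≈ 0.00404 m/m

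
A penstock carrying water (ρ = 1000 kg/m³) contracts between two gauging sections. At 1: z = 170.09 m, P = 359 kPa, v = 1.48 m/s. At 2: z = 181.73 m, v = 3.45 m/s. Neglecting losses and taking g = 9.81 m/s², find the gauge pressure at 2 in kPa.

Pressure head at 1: ψ₁ = P₁/(ρg) = 359×1000 / (1000 × 9.81) = 36.60 m.
Velocity heads: v₁²/2g = 1.48²/19.62 = 0.112 m; v₂²/2g = 3.45²/19.62 = 0.607 m.
Total head H = z₁ + ψ₁ + v₁²/2g = 170.09 + 36.60 + 0.112 = 206.80 m.
ψ₂ = H − z₂ − v₂²/2g = 206.80 − 181.73 − 0.607 = 24.46 m.
P₂ = ρgψ₂ = 1000 × 9.81 × 24.46 ≈ 240 kPa.

P₂ ≈ 240 kPa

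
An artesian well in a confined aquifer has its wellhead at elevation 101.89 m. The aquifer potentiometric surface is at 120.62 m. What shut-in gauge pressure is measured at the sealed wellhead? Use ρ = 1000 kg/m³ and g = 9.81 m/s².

P ≈ 184 kPa

Head above the cap: Δh = 120.62 − 101.89 = 18.73 m.
P = ρgΔh = 1000 × 9.81 × 18.73 = 183741 Pa ≈ 184 kPa.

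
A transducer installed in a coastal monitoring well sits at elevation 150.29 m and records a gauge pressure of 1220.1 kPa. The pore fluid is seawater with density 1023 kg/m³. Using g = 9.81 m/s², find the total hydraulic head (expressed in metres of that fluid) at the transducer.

ψ = P/(ρg) = 1220.1×1000 / (1023 × 9.81) = 121.58 m.
h = z + ψ = 150.29 + 121.58 = 271.87 m.

h ≈ 271.87 m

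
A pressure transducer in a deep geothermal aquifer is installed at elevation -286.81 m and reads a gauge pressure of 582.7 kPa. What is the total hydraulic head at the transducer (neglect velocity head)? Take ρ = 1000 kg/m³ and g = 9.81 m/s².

h ≈ -227.41 m

ψ = P/(ρg) = 582.7×1000 / (1000 × 9.81) = 59.40 m.
h = z + ψ = -286.81 + 59.40 = -227.41 m.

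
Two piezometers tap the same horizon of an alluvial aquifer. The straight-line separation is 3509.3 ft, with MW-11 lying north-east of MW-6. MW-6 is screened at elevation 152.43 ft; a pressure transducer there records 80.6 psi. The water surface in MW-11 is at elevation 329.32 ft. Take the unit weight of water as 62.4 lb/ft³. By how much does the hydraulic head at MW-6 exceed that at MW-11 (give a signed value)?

Pressure head at MW-6: ψ = 144·P/γ = 144 × 80.6 / 62.4 = 186.00 ft.
Total head at MW-6: h = z + ψ = 152.43 + 186.00 = 338.43 ft.
Total head at MW-11: h = 329.32 ft (water level in the piezometer is the total head).
Head difference: h(MW-6) − h(MW-11) = 338.43 − 329.32 = 9.11 ft.

Δh ≈ 9.11 ft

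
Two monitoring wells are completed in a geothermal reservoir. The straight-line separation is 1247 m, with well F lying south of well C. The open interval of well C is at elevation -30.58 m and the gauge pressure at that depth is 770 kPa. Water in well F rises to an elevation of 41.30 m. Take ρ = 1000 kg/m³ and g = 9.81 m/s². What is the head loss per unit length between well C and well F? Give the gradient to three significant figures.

i ≈ 0.00530 m/m

Pressure head at well C: ψ = P/(ρg) = 770×1000 / (1000 × 9.81) = 78.49 m.
Total head at well C: h = z + ψ = -30.58 + 78.49 = 47.91 m.
Total head at well F: h = 41.30 m (water level in the piezometer is the total head).
Head difference: h(well C) − h(well F) = 47.91 − 41.30 = 6.61 m.
Hydraulic gradient: i = |Δh| / L = 6.61 / 1247 = 0.00530.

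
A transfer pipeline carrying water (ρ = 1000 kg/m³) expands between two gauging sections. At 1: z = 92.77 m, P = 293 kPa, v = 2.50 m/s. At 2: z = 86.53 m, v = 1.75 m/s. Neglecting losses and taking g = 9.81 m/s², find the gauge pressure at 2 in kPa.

Pressure head at 1: ψ₁ = P₁/(ρg) = 293×1000 / (1000 × 9.81) = 29.87 m.
Velocity heads: v₁²/2g = 2.50²/19.62 = 0.319 m; v₂²/2g = 1.75²/19.62 = 0.156 m.
Total head H = z₁ + ψ₁ + v₁²/2g = 92.77 + 29.87 + 0.319 = 122.96 m.
ψ₂ = H − z₂ − v₂²/2g = 122.96 − 86.53 − 0.156 = 36.27 m.
P₂ = ρgψ₂ = 1000 × 9.81 × 36.27 ≈ 356 kPa.

P₂ ≈ 356 kPa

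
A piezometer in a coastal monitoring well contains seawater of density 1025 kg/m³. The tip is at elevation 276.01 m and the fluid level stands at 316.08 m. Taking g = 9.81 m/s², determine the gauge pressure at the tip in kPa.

P ≈ 403 kPa

Pressure head ψ = h − z = 316.08 − 276.01 = 40.07 m.
P = ρgψ = 1025 × 9.81 × 40.07 = 402914 Pa ≈ 403 kPa.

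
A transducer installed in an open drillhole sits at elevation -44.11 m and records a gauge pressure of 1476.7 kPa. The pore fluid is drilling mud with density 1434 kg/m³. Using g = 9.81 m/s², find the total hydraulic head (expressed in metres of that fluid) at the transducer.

h ≈ 60.86 m

ψ = P/(ρg) = 1476.7×1000 / (1434 × 9.81) = 104.97 m.
h = z + ψ = -44.11 + 104.97 = 60.86 m.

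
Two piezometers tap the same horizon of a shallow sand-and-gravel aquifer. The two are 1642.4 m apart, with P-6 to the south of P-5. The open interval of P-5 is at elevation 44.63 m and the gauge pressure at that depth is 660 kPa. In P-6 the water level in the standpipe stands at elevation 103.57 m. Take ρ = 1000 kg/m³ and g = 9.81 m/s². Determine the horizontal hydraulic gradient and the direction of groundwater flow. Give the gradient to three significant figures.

i ≈ 0.00508; groundwater flows toward the south

Pressure head at P-5: ψ = P/(ρg) = 660×1000 / (1000 × 9.81) = 67.28 m.
Total head at P-5: h = z + ψ = 44.63 + 67.28 = 111.91 m.
Total head at P-6: h = 103.57 m (water level in the piezometer is the total head).
Head difference: h(P-5) − h(P-6) = 111.91 − 103.57 = 8.34 m.
Hydraulic gradient: i = |Δh| / L = 8.34 / 1642.4 = 0.00508.
Flow is from higher to lower head: from P-5 toward P-6, i.e. toward the south.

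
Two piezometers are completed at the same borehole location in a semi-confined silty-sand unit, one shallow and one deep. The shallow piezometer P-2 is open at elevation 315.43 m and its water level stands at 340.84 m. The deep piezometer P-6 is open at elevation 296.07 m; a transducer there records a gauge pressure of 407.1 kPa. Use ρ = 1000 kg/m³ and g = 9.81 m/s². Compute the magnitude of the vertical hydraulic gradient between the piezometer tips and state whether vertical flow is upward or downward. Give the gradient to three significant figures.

Total head at P-2: h = 340.84 m (water level in the standpipe).
Pressure head at P-6: ψ = P/(ρg) = 407.1×1000 / (1000 × 9.81) = 41.50 m.
Total head at P-6: h = z + ψ = 296.07 + 41.50 = 337.57 m.
Δh = h(P-2) − h(P-6) = 340.84 − 337.57 = 3.27 m.
Vertical separation Δz = 315.43 − 296.07 = 19.36 m.
|i_v| = |Δh| / Δz = 3.27 / 19.36 = 0.169.
Head is higher in the shallow piezometer, so vertical flow is downward (recharge condition).

|i_v| ≈ 0.169; vertical flow is downward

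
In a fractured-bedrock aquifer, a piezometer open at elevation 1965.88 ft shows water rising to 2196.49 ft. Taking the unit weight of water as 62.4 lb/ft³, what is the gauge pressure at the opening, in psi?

Pressure head ψ = h − z = 2196.49 − 1965.88 = 230.61 ft.
P = γ·ψ / 144 = 62.4 × 230.61 / 144 = 99.9 psi.

P ≈ 99.9 psi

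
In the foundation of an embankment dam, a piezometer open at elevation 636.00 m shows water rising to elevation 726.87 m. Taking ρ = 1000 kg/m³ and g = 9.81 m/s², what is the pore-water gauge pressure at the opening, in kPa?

Pressure head ψ = h − z = 726.87 − 636.00 = 90.87 m.
P = ρgψ = 1000 × 9.81 × 90.87 = 891435 Pa ≈ 891 kPa.

P ≈ 891 kPa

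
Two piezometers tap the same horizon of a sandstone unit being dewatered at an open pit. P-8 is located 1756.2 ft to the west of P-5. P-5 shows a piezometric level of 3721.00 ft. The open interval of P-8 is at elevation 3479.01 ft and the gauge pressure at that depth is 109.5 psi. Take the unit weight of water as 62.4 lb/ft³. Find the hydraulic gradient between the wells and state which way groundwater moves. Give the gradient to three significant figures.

i ≈ 0.00609; groundwater flows toward the east

Total head at P-5: h = 3721.00 ft (water level in the piezometer is the total head).
Pressure head at P-8: ψ = 144·P/γ = 144 × 109.5 / 62.4 = 252.69 ft.
Total head at P-8: h = z + ψ = 3479.01 + 252.69 = 3731.70 ft.
Head difference: h(P-5) − h(P-8) = 3721.00 − 3731.70 = -10.70 ft.
Hydraulic gradient: i = |Δh| / L = 10.70 / 1756.2 = 0.00609.
Flow is from higher to lower head: from P-8 toward P-5, i.e. toward the east.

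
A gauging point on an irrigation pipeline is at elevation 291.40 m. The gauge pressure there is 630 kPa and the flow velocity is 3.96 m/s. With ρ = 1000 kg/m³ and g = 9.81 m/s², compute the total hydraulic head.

Pressure head ψ = P/(ρg) = 630×1000 / (1000 × 9.81) = 64.22 m.
Velocity head = v²/(2g) = 3.96² / (2 × 9.81) = 0.799 m.
h = z + ψ + v²/(2g) = 291.40 + 64.22 + 0.799 = 356.42 m.

h ≈ 356.42 m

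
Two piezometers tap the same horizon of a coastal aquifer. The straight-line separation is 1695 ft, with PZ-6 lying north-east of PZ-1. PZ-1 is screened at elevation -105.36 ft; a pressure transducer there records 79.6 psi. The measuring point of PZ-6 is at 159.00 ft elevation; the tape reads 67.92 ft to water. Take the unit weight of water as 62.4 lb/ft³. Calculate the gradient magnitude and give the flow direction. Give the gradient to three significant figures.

Pressure head at PZ-1: ψ = 144·P/γ = 144 × 79.6 / 62.4 = 183.69 ft.
Total head at PZ-1: h = z + ψ = -105.36 + 183.69 = 78.33 ft.
Total head at PZ-6: h = 159.00 − 67.92 = 91.08 ft.
Head difference: h(PZ-1) − h(PZ-6) = 78.33 − 91.08 = -12.75 ft.
Hydraulic gradient: i = |Δh| / L = 12.75 / 1695 = 0.00752.
Flow is from higher to lower head: from PZ-6 toward PZ-1, i.e. toward the south-west.

i ≈ 0.00752; groundwater flows toward the south-west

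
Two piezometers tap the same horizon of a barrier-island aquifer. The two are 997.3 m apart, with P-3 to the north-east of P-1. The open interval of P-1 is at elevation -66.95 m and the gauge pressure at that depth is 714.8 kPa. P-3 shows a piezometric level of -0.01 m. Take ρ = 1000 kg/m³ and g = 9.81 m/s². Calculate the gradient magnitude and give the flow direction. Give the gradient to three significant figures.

Pressure head at P-1: ψ = P/(ρg) = 714.8×1000 / (1000 × 9.81) = 72.86 m.
Total head at P-1: h = z + ψ = -66.95 + 72.86 = 5.91 m.
Total head at P-3: h = -0.01 m (water level in the piezometer is the total head).
Head difference: h(P-1) − h(P-3) = 5.91 − (-0.01) = 5.92 m.
Hydraulic gradient: i = |Δh| / L = 5.92 / 997.3 = 0.00594.
Flow is from higher to lower head: from P-1 toward P-3, i.e. toward the north-east.

i ≈ 0.00594; groundwater flows toward the north-east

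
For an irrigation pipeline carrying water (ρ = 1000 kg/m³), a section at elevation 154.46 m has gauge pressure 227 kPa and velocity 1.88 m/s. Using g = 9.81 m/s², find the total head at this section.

Pressure head ψ = P/(ρg) = 227×1000 / (1000 × 9.81) = 23.14 m.
Velocity head = v²/(2g) = 1.88² / (2 × 9.81) = 0.180 m.
h = z + ψ + v²/(2g) = 154.46 + 23.14 + 0.180 = 177.78 m.

h ≈ 177.78 m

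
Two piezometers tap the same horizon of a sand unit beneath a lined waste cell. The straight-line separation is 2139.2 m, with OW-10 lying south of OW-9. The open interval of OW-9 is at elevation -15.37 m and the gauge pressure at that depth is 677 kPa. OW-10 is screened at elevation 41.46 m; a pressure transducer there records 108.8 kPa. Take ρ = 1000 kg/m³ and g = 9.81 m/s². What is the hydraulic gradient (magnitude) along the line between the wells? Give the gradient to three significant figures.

Pressure head at OW-9: ψ = P/(ρg) = 677×1000 / (1000 × 9.81) = 69.01 m.
Total head at OW-9: h = z + ψ = -15.37 + 69.01 = 53.64 m.
Pressure head at OW-10: ψ = P/(ρg) = 108.8×1000 / (1000 × 9.81) = 11.09 m.
Total head at OW-10: h = z + ψ = 41.46 + 11.09 = 52.55 m.
Head difference: h(OW-9) − h(OW-10) = 53.64 − 52.55 = 1.09 m.
Hydraulic gradient: i = |Δh| / L = 1.09 / 2139.2 = 0.000510.

i ≈ 0.000510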